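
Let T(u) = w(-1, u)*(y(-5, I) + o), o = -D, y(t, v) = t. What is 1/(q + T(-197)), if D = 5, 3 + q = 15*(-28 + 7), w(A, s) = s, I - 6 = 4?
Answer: 1/1652 ≈ 0.00060533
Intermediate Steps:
I = 10 (I = 6 + 4 = 10)
q = -318 (q = -3 + 15*(-28 + 7) = -3 + 15*(-21) = -3 - 315 = -318)
o = -5 (o = -1*5 = -5)
T(u) = -10*u (T(u) = u*(-5 - 5) = u*(-10) = -10*u)
1/(q + T(-197)) = 1/(-318 - 10*(-197)) = 1/(-318 + 1970) = 1/1652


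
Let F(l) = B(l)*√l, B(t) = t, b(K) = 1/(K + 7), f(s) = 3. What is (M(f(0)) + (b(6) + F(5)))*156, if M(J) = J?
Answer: 480 + 780*√5 ≈ 2224.1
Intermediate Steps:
b(K) = 1/(7 + K)
F(l) = l^(3/2) (F(l) = l*√l = l^(3/2))
(M(f(0)) + (b(6) + F(5)))*156 = (3 + (1/(7 + 6) + 5^(3/2)))*156 = (3 + (1/13 + 5*√5))*156 = (40/13 + 5*√5)*156 = 480 + 780*√5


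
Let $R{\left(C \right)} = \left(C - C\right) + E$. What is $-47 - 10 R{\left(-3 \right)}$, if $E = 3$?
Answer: $-77$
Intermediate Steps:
$R{\left(C \right)} = 3$ ($R{\left(C \right)} = \left(C - C\right) + 3 = 0 + 3 = 3$)
$-47 - 10 R{\left(-3 \right)} = -47 - 30 = -77$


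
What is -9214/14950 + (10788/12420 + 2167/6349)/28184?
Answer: -6203078083/10065387150 ≈ -0.61628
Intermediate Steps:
-9214/14950 + (10788/12420 + 2167/6349)/28184 = -9214*1/14950 + (10788*(1/12420) + 2167*(1/6349))*(1/28184) = -4607/7475 + (899/1035 + 2167/6349)*(1/28184) = -4607/7475 + (7950596/6571215)*(1/28184) = -4607/7475 + 1987649/46300780890 = -6203078083/10065387150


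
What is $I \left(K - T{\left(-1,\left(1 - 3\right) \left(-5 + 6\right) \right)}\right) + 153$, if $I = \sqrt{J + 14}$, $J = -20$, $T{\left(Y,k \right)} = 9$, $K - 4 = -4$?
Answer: $153 - 9 i \sqrt{6} \approx 153.0 - 22.045 i$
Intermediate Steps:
$K = 0$ ($K = 4 - 4 = 0$)
$I = i \sqrt{6}$ ($I = \sqrt{-20 + 14} = \sqrt{-6} = i \sqrt{6} \approx 2.4495 i$)
$I \left(K - T{\left(-1,\left(1 - 3\right) \left(-5 + 6\right) \right)}\right) + 153 = i \sqrt{6} \left(0 - 9\right) + 153 = i \sqrt{6} \left(-9\right) + 153 = - 9 i \sqrt{6} + 153 = 153 - 9 i \sqrt{6}$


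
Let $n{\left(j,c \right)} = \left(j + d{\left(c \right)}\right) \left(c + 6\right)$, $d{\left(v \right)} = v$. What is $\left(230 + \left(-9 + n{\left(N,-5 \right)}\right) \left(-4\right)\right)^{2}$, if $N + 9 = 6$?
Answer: $88804$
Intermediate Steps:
$N = -3$ ($N = -9 + 6 = -3$)
$n{\left(j,c \right)} = \left(6 + c\right) \left(c + j\right)$ ($n{\left(j,c \right)} = \left(j + c\right) \left(c + 6\right) = \left(c + j\right) \left(6 + c\right) = \left(6 + c\right) \left(c + j\right)$)
$\left(230 + \left(-9 + n{\left(N,-5 \right)}\right) \left(-4\right)\right)^{2} = \left(230 + \left(-9 + \left(\left(-5\right)^{2} + 6 \left(-5\right) + 6 \left(-3\right) - -15\right)\right) \left(-4\right)\right)^{2} = \left(230 + \left(-9 + \left(25 - 30 - 18 + 15\right)\right) \left(-4\right)\right)^{2} = \left(230 + \left(-9 - 8\right) \left(-4\right)\right)^{2} = \left(230 - -68\right)^{2} = \left(230 + 68\right)^{2} = 298^{2} = 88804$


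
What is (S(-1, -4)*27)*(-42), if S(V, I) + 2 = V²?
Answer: 1134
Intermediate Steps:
S(V, I) = -2 + V²
(S(-1, -4)*27)*(-42) = ((-2 + (-1)²)*27)*(-42) = ((-2 + 1)*27)*(-42) = -1*27*(-42) = -27*(-42) = 1134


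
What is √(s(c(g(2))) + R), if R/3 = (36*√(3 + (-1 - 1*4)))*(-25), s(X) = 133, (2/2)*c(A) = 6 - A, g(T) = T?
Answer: √(133 - 2700*I*√2) ≈ 44.462 - 42.94*I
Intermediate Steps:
c(A) = 6 - A
R = -2700*I*√2 (R = 3*((36*√(3 + (-1 - 1*4)))*(-25)) = 3*((36*√(3 + (-1 - 4)))*(-25)) = 3*((36*√(3 - 5))*(-25)) = 3*((36*√(-2))*(-25)) = 3*((36*(I*√2))*(-25)) = 3*((36*I*√2)*(-25)) = 3*(-900*I*√2) = -2700*I*√2 ≈ -3818.4*I)
√(s(c(g(2))) + R) = √(133 - 2700*I*√2)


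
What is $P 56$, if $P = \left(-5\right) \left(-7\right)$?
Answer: $1960$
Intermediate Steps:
$P = 35$
$P 56 = 35 \cdot 56 = 1960$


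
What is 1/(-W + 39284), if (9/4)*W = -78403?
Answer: 9/667168 ≈ 1.3490e-5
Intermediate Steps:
W = -313612/9 (W = (4/9)*(-78403) = -313612/9 ≈ -34846.)
1/(-W + 39284) = 1/(-1*(-313612/9) + 39284) = 1/(313612/9 + 39284) = 1/(667168/9) = 9/667168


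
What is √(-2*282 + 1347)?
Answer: 3*√87 ≈ 27.982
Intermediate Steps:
√(-2*282 + 1347) = √(-564 + 1347) = √783 = 3*√87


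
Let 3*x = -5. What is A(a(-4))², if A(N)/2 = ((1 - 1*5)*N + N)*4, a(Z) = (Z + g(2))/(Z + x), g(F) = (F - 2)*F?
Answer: 82944/289 ≈ 287.00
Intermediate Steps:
g(F) = F*(-2 + F) (g(F) = (-2 + F)*F = F*(-2 + F))
x = -5/3 (x = (⅓)*(-5) = -5/3 ≈ -1.6667)
a(Z) = Z/(-5/3 + Z) (a(Z) = (Z + 2*(-2 + 2))/(Z - 5/3) = (Z + 2*0)/(-5/3 + Z) = (Z + 0)/(-5/3 + Z) = Z/(-5/3 + Z))
A(N) = -24*N (A(N) = 2*(((1 - 1*5)*N + N)*4) = 2*(((1 - 5)*N + N)*4) = 2*((-4*N + N)*4) = 2*(-3*N*4) = 2*(-12*N) = -24*N)
A(a(-4))² = (-72*(-4)/(-5 + 3*(-4)))² = (-72*(-4)/(-5 - 12))² = (-72*(-4)/(-17))² = (-72*(-4)*(-1)/17)² = (-24*12/17)² = (-288/17)² = 82944/289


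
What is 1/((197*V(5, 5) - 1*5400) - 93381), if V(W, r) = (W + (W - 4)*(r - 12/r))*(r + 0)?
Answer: -1/91295 ≈ -1.0954e-5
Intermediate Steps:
V(W, r) = r*(W + (-4 + W)*(r - 12/r)) (V(W, r) = (W + (-4 + W)*(r - 12/r))*r = r*(W + (-4 + W)*(r - 12/r)))
1/((197*V(5, 5) - 1*5400) - 93381) = 1/((197*(48 - 12*5 - 4*5² + 5*5 + 5*5²) - 1*5400) - 93381) = 1/((197*(48 - 60 - 4*25 + 25 + 5*25) - 5400) - 93381) = 1/((197*(48 - 60 - 100 + 25 + 125) - 5400) - 93381) = 1/((197*38 - 5400) - 93381) = 1/((7486 - 5400) - 93381) = 1/(2086 - 93381) = 1/(-91295) = -1/91295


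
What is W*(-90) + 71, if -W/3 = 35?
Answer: 9521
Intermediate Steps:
W = -105 (W = -3*35 = -105)
W*(-90) + 71 = -105*(-90) + 71 = 9450 + 71 = 9521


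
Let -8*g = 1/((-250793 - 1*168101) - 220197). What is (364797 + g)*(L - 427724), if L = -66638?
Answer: -461019220063954277/2556364 ≈ -1.8034e+11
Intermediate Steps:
g = 1/5112728 (g = -1/(8*((-250793 - 1*168101) - 220197)) = -1/(8*((-250793 - 168101) - 220197)) = -1/(8*(-418894 - 220197)) = -⅛/(-639091) = -⅛*(-1/639091) = 1/5112728 ≈ 1.9559e-7)
(364797 + g)*(L - 427724) = (364797 + 1/5112728)*(-66638 - 427724) = (1865107836217/5112728)*(-494362) = -461019220063954277/2556364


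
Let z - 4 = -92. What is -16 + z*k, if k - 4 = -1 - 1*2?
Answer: -104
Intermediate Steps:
z = -88 (z = 4 - 92 = -88)
k = 1 (k = 4 + (-1 - 1*2) = 4 + (-1 - 2) = 4 - 3 = 1)
-16 + z*k = -16 - 88*1 = -16 - 88 = -104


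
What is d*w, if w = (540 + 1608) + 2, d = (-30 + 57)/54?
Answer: 1075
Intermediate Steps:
d = ½ (d = 27*(1/54) = ½ ≈ 0.50000)
w = 2150 (w = 2148 + 2 = 2150)
d*w = (½)*2150 = 1075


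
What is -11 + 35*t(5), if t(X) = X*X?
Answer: 864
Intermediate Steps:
t(X) = X**2
-11 + 35*t(5) = -11 + 35*5**2 = -11 + 35*25 = -11 + 875 = 864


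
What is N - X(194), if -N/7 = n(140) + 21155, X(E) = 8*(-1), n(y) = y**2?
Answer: -285277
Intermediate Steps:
X(E) = -8
N = -285285 (N = -7*(140**2 + 21155) = -7*(19600 + 21155) = -7*40755 = -285285)
N - X(194) = -285285 - 1*(-8) = -285285 + 8 = -285277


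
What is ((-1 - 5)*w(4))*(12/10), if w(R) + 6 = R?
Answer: 72/5 ≈ 14.400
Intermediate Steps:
w(R) = -6 + R
((-1 - 5)*w(4))*(12/10) = ((-1 - 5)*(-6 + 4))*(12/10) = (-6*(-2))*(12*(1/10)) = 12*(6/5) = 72/5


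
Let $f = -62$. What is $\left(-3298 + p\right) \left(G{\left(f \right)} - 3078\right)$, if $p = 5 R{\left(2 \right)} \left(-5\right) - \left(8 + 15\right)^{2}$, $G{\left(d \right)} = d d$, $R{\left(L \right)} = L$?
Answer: $-2969782$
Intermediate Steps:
$G{\left(d \right)} = d^{2}$
$p = -579$ ($p = 5 \cdot 2 \left(-5\right) - \left(8 + 15\right)^{2} = 10 \left(-5\right) - 23^{2} = -50 - 529 = -579$)
$\left(-3298 + p\right) \left(G{\left(f \right)} - 3078\right) = \left(-3298 - 579\right) \left(\left(-62\right)^{2} - 3078\right) = - 3877 \left(3844 - 3078\right) = \left(-3877\right) 766 = -2969782$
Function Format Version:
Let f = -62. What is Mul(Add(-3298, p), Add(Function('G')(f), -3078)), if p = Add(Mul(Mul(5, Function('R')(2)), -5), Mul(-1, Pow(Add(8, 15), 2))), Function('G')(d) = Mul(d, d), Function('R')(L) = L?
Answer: -2969782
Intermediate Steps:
Function('G')(d) = Pow(d, 2)
p = -579 (p = Add(Mul(Mul(5, 2), -5), Mul(-1, Pow(Add(8, 15), 2))) = Add(Mul(10, -5), Mul(-1, Pow(23, 2))) = Add(-50, Mul(-1, 529)) = Add(-50, -529) = -579)
Mul(Add(-3298, p), Add(Function('G')(f), -3078)) = Mul(Add(-3298, -579), Add(Pow(-62, 2), -3078)) = Mul(-3877, Add(3844, -3078)) = Mul(-3877, 766) = -2969782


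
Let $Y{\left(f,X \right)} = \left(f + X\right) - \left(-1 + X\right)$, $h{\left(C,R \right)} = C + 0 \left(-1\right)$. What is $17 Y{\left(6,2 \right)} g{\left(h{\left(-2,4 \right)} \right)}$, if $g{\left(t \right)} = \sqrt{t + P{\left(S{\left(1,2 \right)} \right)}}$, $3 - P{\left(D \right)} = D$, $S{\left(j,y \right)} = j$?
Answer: $0$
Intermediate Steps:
$P{\left(D \right)} = 3 - D$
$h{\left(C,R \right)} = C$ ($h{\left(C,R \right)} = C + 0 = C$)
$Y{\left(f,X \right)} = 1 + f$ ($Y{\left(f,X \right)} = \left(X + f\right) - \left(-1 + X\right) = 1 + f$)
$g{\left(t \right)} = \sqrt{2 + t}$ ($g{\left(t \right)} = \sqrt{t + \left(3 - 1\right)} = \sqrt{t + 2} = \sqrt{2 + t}$)
$17 Y{\left(6,2 \right)} g{\left(h{\left(-2,4 \right)} \right)} = 17 \left(1 + 6\right) \sqrt{2 - 2} = 17 \cdot 7 \sqrt{0} = 119 \cdot 0 = 0$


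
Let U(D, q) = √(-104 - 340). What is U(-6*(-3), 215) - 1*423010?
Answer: -423010 + 2*I*√111 ≈ -4.2301e+5 + 21.071*I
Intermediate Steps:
U(D, q) = 2*I*√111 (U(D, q) = √(-444) = 2*I*√111)
U(-6*(-3), 215) - 1*423010 = 2*I*√111 - 1*423010 = 2*I*√111 - 423010 = -423010 + 2*I*√111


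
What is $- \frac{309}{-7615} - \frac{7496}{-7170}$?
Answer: $\frac{5929757}{5459955} \approx 1.086$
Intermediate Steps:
$- \frac{309}{-7615} - \frac{7496}{-7170} = \left(-309\right) \left(- \frac{1}{7615}\right) - - \frac{3748}{3585} = \frac{309}{7615} + \frac{3748}{3585} = \frac{5929757}{5459955}$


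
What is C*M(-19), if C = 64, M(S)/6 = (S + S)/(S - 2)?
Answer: 4864/7 ≈ 694.86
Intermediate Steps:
M(S) = 12*S/(-2 + S) (M(S) = 6*((S + S)/(S - 2)) = 6*((2*S)/(-2 + S)) = 6*(2*S/(-2 + S)) = 12*S/(-2 + S))
C*M(-19) = 64*(12*(-19)/(-2 - 19)) = 64*(12*(-19)/(-21)) = 64*(12*(-19)*(-1/21)) = 64*(76/7) = 4864/7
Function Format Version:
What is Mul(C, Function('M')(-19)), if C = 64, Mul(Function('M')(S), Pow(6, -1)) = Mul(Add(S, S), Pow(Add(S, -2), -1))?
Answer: Rational(4864, 7) ≈ 694.86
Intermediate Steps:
Function('M')(S) = Mul(12, S, Pow(Add(-2, S), -1)) (Function('M')(S) = Mul(6, Mul(Add(S, S), Pow(Add(S, -2), -1))) = Mul(6, Mul(Mul(2, S), Pow(Add(-2, S), -1))) = Mul(6, Mul(2, S, Pow(Add(-2, S), -1))) = Mul(12, S, Pow(Add(-2, S), -1)))
Mul(C, Function('M')(-19)) = Mul(64, Mul(12, -19, Pow(Add(-2, -19), -1))) = Mul(64, Mul(12, -19, Pow(-21, -1))) = Mul(64, Mul(12, -19, Rational(-1, 21))) = Mul(64, Rational(76, 7)) = Rational(4864, 7)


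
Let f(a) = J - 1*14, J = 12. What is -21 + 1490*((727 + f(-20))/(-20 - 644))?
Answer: -547097/332 ≈ -1647.9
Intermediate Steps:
f(a) = -2 (f(a) = 12 - 1*14 = 12 - 14 = -2)
-21 + 1490*((727 + f(-20))/(-20 - 644)) = -21 + 1490*((727 - 2)/(-20 - 644)) = -21 + 1490*(725/(-664)) = -21 + 1490*(725*(-1/664)) = -21 + 1490*(-725/664) = -21 - 540125/332 = -547097/332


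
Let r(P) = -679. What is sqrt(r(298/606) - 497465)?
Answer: 4*I*sqrt(31134) ≈ 705.79*I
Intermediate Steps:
sqrt(r(298/606) - 497465) = sqrt(-679 - 497465) = sqrt(-498144) = 4*I*sqrt(31134)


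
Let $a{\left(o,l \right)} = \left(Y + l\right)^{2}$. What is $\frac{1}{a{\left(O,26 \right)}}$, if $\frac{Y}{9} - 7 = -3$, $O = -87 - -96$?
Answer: $\frac{1}{3844} \approx 0.00026015$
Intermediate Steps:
$O = 9$ ($O = -87 + 96 = 9$)
$Y = 36$ ($Y = 63 + 9 \left(-3\right) = 63 - 27 = 36$)
$a{\left(o,l \right)} = \left(36 + l\right)^{2}$
$\frac{1}{a{\left(O,26 \right)}} = \frac{1}{\left(36 + 26\right)^{2}} = \frac{1}{62^{2}} = \frac{1}{3844}$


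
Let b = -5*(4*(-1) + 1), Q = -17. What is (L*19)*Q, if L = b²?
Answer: -72675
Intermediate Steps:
b = 15 (b = -5*(-4 + 1) = -5*(-3) = 15)
L = 225 (L = 15² = 225)
(L*19)*Q = (225*19)*(-17) = 4275*(-17) = -72675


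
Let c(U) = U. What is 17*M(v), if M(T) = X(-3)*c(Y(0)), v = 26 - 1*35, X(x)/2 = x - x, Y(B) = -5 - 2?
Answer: 0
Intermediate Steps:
Y(B) = -7
X(x) = 0 (X(x) = 2*(x - x) = 2*0 = 0)
v = -9 (v = 26 - 35 = -9)
M(T) = 0 (M(T) = 0*(-7) = 0)
17*M(v) = 17*0 = 0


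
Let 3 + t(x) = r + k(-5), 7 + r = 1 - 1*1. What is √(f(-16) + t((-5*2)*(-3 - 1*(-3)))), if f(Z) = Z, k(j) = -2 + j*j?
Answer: I*√3 ≈ 1.732*I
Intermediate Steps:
k(j) = -2 + j²
r = -7 (r = -7 + (1 - 1*1) = -7 + (1 - 1) = -7 + 0 = -7)
t(x) = 13 (t(x) = -3 + (-7 + (-2 + (-5)²)) = -3 + (-7 + (-2 + 25)) = -3 + (-7 + 23) = -3 + 16 = 13)
√(f(-16) + t((-5*2)*(-3 - 1*(-3)))) = √(-16 + 13) = √(-3) = I*√3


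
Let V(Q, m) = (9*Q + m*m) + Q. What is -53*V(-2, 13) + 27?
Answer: -7870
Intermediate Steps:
V(Q, m) = m² + 10*Q (V(Q, m) = (9*Q + m²) + Q = (m² + 9*Q) + Q = m² + 10*Q)
-53*V(-2, 13) + 27 = -53*(13² + 10*(-2)) + 27 = -53*(169 - 20) + 27 = -53*149 + 27 = -7897 + 27 = -7870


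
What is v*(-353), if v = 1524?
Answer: -537972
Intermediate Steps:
v*(-353) = 1524*(-353) = -537972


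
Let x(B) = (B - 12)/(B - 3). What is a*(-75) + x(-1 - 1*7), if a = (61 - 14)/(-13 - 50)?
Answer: 13345/231 ≈ 57.771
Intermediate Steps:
a = -47/63 (a = 47/(-63) = 47*(-1/63) = -47/63 ≈ -0.74603)
x(B) = (-12 + B)/(-3 + B)
a*(-75) + x(-1 - 1*7) = -47/63*(-75) + (-12 + (-1 - 1*7))/(-3 + (-1 - 1*7)) = 1175/21 + (-12 + (-1 - 7))/(-3 + (-1 - 7)) = 1175/21 + (-12 - 8)/(-3 - 8) = 1175/21 - 20/(-11) = 1175/21 - 1/11*(-20) = 1175/21 + 20/11 = 13345/231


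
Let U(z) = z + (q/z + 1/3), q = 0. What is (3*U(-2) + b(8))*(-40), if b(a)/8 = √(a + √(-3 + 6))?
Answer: 200 - 320*√(8 + √3) ≈ -798.28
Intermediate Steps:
U(z) = ⅓ + z (U(z) = z + (0/z + 1/3) = z + (0 + 1*(⅓)) = z + (0 + ⅓) = z + ⅓ = ⅓ + z)
b(a) = 8*√(a + √3) (b(a) = 8*√(a + √(-3 + 6)) = 8*√(a + √3))
(3*U(-2) + b(8))*(-40) = (3*(⅓ - 2) + 8*√(8 + √3))*(-40) = (3*(-5/3) + 8*√(8 + √3))*(-40) = (-5 + 8*√(8 + √3))*(-40) = 200 - 320*√(8 + √3)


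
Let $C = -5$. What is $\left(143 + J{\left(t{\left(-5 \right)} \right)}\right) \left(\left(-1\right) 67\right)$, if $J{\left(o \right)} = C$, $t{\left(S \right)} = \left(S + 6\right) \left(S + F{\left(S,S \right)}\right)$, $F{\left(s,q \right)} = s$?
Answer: $-9246$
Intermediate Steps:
$t{\left(S \right)} = 2 S \left(6 + S\right)$ ($t{\left(S \right)} = \left(S + 6\right) \left(S + S\right) = \left(6 + S\right) 2 S = 2 S \left(6 + S\right)$)
$J{\left(o \right)} = -5$
$\left(143 + J{\left(t{\left(-5 \right)} \right)}\right) \left(\left(-1\right) 67\right) = \left(143 - 5\right) \left(\left(-1\right) 67\right) = 138 \left(-67\right) = -9246$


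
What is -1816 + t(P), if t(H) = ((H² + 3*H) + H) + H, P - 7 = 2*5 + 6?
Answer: -1172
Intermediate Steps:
P = 23 (P = 7 + (2*5 + 6) = 7 + (10 + 6) = 7 + 16 = 23)
t(H) = H² + 5*H (t(H) = (H² + 4*H) + H = H² + 5*H)
-1816 + t(P) = -1816 + 23*(5 + 23) = -1816 + 23*28 = -1816 + 644 = -1172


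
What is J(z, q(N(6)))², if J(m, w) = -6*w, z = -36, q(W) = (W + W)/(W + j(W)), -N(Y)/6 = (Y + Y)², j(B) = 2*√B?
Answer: 186624/(-36 + I*√6)² ≈ 142.02 + 19.416*I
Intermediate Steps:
N(Y) = -24*Y² (N(Y) = -6*(Y + Y)² = -6*4*Y² = -24*Y²)
q(W) = 2*W/(W + 2*√W) (q(W) = (W + W)/(W + 2*√W) = (2*W)/(W + 2*√W) = 2*W/(W + 2*√W))
J(z, q(N(6)))² = (-12*(-24*6²)/(-24*6² + 2*√(-24*6²)))² = (-12*(-24*36)/(-24*36 + 2*√(-24*36)))² = (-12*(-864)/(-864 + 2*√(-864)))² = (-12*(-864)/(-864 + 2*(12*I*√6)))² = (-12*(-864)/(-864 + 24*I*√6))² = (-(-10368)/(-864 + 24*I*√6))² = (10368/(-864 + 24*I*√6))² = 107495424/(-864 + 24*I*√6)²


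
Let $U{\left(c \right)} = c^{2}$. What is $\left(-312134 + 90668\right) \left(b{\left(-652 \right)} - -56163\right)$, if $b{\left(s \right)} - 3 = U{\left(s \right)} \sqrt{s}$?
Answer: $-12438859356 - 188292164928 i \sqrt{163} \approx -1.2439 \cdot 10^{10} - 2.404 \cdot 10^{12} i$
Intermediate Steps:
$b{\left(s \right)} = 3 + s^{\frac{5}{2}}$ ($b{\left(s \right)} = 3 + s^{2} \sqrt{s} = 3 + s^{\frac{5}{2}}$)
$\left(-312134 + 90668\right) \left(b{\left(-652 \right)} - -56163\right) = \left(-312134 + 90668\right) \left(\left(3 + \left(-652\right)^{\frac{5}{2}}\right) - -56163\right) = - 221466 \left(\left(3 + 850208 i \sqrt{163}\right) + \left(56202 - 39\right)\right) = - 221466 \left(\left(3 + 850208 i \sqrt{163}\right) + 56163\right) = - 221466 \left(56166 + 850208 i \sqrt{163}\right) = -12438859356 - 188292164928 i \sqrt{163}$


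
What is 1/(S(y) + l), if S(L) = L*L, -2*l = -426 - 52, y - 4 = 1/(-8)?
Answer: 64/16257 ≈ 0.0039368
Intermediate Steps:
y = 31/8 (y = 4 + 1/(-8) = 4 + 1*(-⅛) = 4 - ⅛ = 31/8 ≈ 3.8750)
l = 239 (l = -(-426 - 52)/2 = -½*(-478) = 239)
S(L) = L²
1/(S(y) + l) = 1/((31/8)² + 239) = 1/(961/64 + 239) = 1/(16257/64) = 64/16257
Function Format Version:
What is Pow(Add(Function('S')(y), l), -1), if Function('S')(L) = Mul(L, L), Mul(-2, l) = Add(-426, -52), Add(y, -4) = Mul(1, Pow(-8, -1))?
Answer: Rational(64, 16257) ≈ 0.0039368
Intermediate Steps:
y = Rational(31, 8) (y = Add(4, Mul(1, Pow(-8, -1))) = Add(4, Mul(1, Rational(-1, 8))) = Add(4, Rational(-1, 8)) = Rational(31, 8) ≈ 3.8750)
l = 239 (l = Mul(Rational(-1, 2), Add(-426, -52)) = Mul(Rational(-1, 2), -478) = 239)
Function('S')(L) = Pow(L, 2)
Pow(Add(Function('S')(y), l), -1) = Pow(Add(Pow(Rational(31, 8), 2), 239), -1) = Pow(Add(Rational(961, 64), 239), -1) = Pow(Rational(16257, 64), -1) = Rational(64, 16257)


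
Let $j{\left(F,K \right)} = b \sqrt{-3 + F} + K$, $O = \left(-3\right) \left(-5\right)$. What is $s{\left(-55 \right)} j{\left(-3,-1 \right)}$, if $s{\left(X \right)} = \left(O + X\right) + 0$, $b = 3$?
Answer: $40 - 120 i \sqrt{6} \approx 40.0 - 293.94 i$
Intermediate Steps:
$O = 15$
$s{\left(X \right)} = 15 + X$ ($s{\left(X \right)} = \left(15 + X\right) + 0 = 15 + X$)
$j{\left(F,K \right)} = K + 3 \sqrt{-3 + F}$ ($j{\left(F,K \right)} = 3 \sqrt{-3 + F} + K = K + 3 \sqrt{-3 + F}$)
$s{\left(-55 \right)} j{\left(-3,-1 \right)} = \left(15 - 55\right) \left(-1 + 3 \sqrt{-3 - 3}\right) = - 40 \left(-1 + 3 \sqrt{-6}\right) = - 40 \left(-1 + 3 i \sqrt{6}\right) = 40 - 120 i \sqrt{6}$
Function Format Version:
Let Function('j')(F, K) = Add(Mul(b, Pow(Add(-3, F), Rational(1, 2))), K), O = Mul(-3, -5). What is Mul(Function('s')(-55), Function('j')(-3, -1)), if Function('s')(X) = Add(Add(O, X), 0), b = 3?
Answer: Add(40, Mul(-120, I, Pow(6, Rational(1, 2)))) ≈ Add(40.000, Mul(-293.94, I))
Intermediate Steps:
O = 15
Function('s')(X) = Add(15, X) (Function('s')(X) = Add(Add(15, X), 0) = Add(15, X))
Function('j')(F, K) = Add(K, Mul(3, Pow(Add(-3, F), Rational(1, 2)))) (Function('j')(F, K) = Add(Mul(3, Pow(Add(-3, F), Rational(1, 2))), K) = Add(K, Mul(3, Pow(Add(-3, F), Rational(1, 2)))))
Mul(Function('s')(-55), Function('j')(-3, -1)) = Mul(Add(15, -55), Add(-1, Mul(3, Pow(Add(-3, -3), Rational(1, 2))))) = Mul(-40, Add(-1, Mul(3, Pow(-6, Rational(1, 2))))) = Mul(-40, Add(-1, Mul(3, Mul(I, Pow(6, Rational(1, 2)))))) = Mul(-40, Add(-1, Mul(3, I, Pow(6, Rational(1, 2))))) = Add(40, Mul(-120, I, Pow(6, Rational(1, 2))))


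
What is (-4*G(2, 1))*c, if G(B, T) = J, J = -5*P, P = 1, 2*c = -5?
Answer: -50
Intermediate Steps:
c = -5/2 (c = (1/2)*(-5) = -5/2 ≈ -2.5000)
J = -5 (J = -5*1 = -5)
G(B, T) = -5
(-4*G(2, 1))*c = -4*(-5)*(-5/2) = 20*(-5/2) = -50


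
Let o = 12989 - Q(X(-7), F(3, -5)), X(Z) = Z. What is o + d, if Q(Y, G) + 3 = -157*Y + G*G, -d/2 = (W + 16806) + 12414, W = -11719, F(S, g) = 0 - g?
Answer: -23134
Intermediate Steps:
F(S, g) = -g
d = -35002 (d = -2*((-11719 + 16806) + 12414) = -2*(5087 + 12414) = -2*17501 = -35002)
Q(Y, G) = -3 + G² - 157*Y (Q(Y, G) = -3 + (-157*Y + G*G) = -3 + (-157*Y + G²) = -3 + (G² - 157*Y) = -3 + G² - 157*Y)
o = 11868 (o = 12989 - (-3 + (-1*(-5))² - 157*(-7)) = 12989 - (-3 + 5² + 1099) = 12989 - (-3 + 25 + 1099) = 12989 - 1*1121 = 12989 - 1121 = 11868)
o + d = 11868 - 35002 = -23134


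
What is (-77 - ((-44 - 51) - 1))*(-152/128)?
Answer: -361/16 ≈ -22.563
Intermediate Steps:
(-77 - ((-44 - 51) - 1))*(-152/128) = (-77 - (-95 - 1))*(-152*1/128) = (-77 - 1*(-96))*(-19/16) = (-77 + 96)*(-19/16) = 19*(-19/16) = -361/16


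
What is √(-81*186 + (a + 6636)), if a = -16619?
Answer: I*√25049 ≈ 158.27*I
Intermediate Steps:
√(-81*186 + (a + 6636)) = √(-81*186 + (-16619 + 6636)) = √(-15066 - 9983) = √(-25049) = I*√25049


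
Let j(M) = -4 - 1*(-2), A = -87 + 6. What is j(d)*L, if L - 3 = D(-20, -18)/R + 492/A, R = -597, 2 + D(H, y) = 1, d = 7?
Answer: 33016/5373 ≈ 6.1448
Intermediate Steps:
A = -81
j(M) = -2 (j(M) = -4 + 2 = -2)
D(H, y) = -1 (D(H, y) = -2 + 1 = -1)
L = -16508/5373 (L = 3 + (-1/(-597) + 492/(-81)) = 3 + (-1*(-1/597) + 492*(-1/81)) = 3 + (1/597 - 164/27) = 3 - 32627/5373 = -16508/5373 ≈ -3.0724)
j(d)*L = -2*(-16508/5373) = 33016/5373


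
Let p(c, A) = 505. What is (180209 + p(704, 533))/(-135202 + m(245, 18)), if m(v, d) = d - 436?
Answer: -90357/67810 ≈ -1.3325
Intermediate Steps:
m(v, d) = -436 + d
(180209 + p(704, 533))/(-135202 + m(245, 18)) = (180209 + 505)/(-135202 + (-436 + 18)) = 180714/(-135202 - 418) = 180714/(-135620) = 180714*(-1/135620) = -90357/67810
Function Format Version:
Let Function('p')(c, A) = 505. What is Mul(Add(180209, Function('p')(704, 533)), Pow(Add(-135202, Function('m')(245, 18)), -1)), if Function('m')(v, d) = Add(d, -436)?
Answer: Rational(-90357, 67810) ≈ -1.3325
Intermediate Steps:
Function('m')(v, d) = Add(-436, d)
Mul(Add(180209, Function('p')(704, 533)), Pow(Add(-135202, Function('m')(245, 18)), -1)) = Mul(Add(180209, 505), Pow(Add(-135202, Add(-436, 18)), -1)) = Mul(180714, Pow(Add(-135202, -418), -1)) = Mul(180714, Pow(-135620, -1)) = Mul(180714, Rational(-1, 135620)) = Rational(-90357, 67810)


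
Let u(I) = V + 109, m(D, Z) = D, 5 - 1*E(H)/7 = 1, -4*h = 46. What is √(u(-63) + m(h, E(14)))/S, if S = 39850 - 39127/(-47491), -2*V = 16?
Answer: 47491*√358/3785110954 ≈ 0.00023740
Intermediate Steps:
V = -8 (V = -½*16 = -8)
h = -23/2 (h = -¼*46 = -23/2 ≈ -11.500)
E(H) = 28 (E(H) = 35 - 7*1 = 35 - 7 = 28)
u(I) = 101 (u(I) = -8 + 109 = 101)
S = 1892555477/47491 (S = 39850 - 39127*(-1)/47491 = 39850 - 1*(-39127/47491) = 39850 + 39127/47491 = 1892555477/47491 ≈ 39851.)
√(u(-63) + m(h, E(14)))/S = √(101 - 23/2)/(1892555477/47491) = √(179/2)*(47491/1892555477) = (√358/2)*(47491/1892555477) = 47491*√358/3785110954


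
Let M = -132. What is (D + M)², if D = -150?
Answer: 79524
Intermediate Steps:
(D + M)² = (-150 - 132)² = (-282)² = 79524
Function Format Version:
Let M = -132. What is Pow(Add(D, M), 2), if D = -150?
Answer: 79524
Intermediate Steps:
Pow(Add(D, M), 2) = Pow(Add(-150, -132), 2) = Pow(-282, 2) = 79524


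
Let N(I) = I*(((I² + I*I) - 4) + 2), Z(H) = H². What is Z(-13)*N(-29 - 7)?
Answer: -15757560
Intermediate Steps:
N(I) = I*(-2 + 2*I²) (N(I) = I*(((I² + I²) - 4) + 2) = I*((2*I² - 4) + 2) = I*((-4 + 2*I²) + 2) = I*(-2 + 2*I²))
Z(-13)*N(-29 - 7) = (-13)²*(2*(-29 - 7)*(-1 + (-29 - 7)²)) = 169*(2*(-36)*(-1 + (-36)²)) = 169*(2*(-36)*(-1 + 1296)) = 169*(2*(-36)*1295) = 169*(-93240) = -15757560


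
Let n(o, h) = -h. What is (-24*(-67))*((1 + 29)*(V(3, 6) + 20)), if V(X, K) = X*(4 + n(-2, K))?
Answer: 675360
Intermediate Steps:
V(X, K) = X*(4 - K)
(-24*(-67))*((1 + 29)*(V(3, 6) + 20)) = (-24*(-67))*((1 + 29)*(3*(4 - 1*6) + 20)) = 1608*(30*(3*(4 - 6) + 20)) = 1608*(30*(3*(-2) + 20)) = 1608*(30*(-6 + 20)) = 1608*(30*14) = 1608*420 = 675360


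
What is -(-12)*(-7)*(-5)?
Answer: 420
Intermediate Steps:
-(-12)*(-7)*(-5) = -12*7*(-5) = -84*(-5) = 420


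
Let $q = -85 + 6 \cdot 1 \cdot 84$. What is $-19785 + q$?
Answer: $-19366$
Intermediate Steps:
$q = 419$ ($q = -85 + 6 \cdot 84 = -85 + 504 = 419$)
$-19785 + q = -19785 + 419 = -19366$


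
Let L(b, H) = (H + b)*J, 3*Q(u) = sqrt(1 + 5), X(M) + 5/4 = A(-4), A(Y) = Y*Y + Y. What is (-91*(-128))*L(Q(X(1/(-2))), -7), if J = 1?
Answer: -81536 + 11648*sqrt(6)/3 ≈ -72026.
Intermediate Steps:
A(Y) = Y + Y**2 (A(Y) = Y**2 + Y = Y + Y**2)
X(M) = 43/4 (X(M) = -5/4 - 4*(1 - 4) = -5/4 - 4*(-3) = -5/4 + 12 = 43/4)
Q(u) = sqrt(6)/3 (Q(u) = sqrt(1 + 5)/3 = sqrt(6)/3)
L(b, H) = H + b (L(b, H) = (H + b)*1 = H + b)
(-91*(-128))*L(Q(X(1/(-2))), -7) = (-91*(-128))*(-7 + sqrt(6)/3) = 11648*(-7 + sqrt(6)/3) = -81536 + 11648*sqrt(6)/3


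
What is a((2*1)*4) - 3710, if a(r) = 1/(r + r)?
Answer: -59359/16 ≈ -3709.9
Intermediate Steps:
a(r) = 1/(2*r)
a((2*1)*4) - 3710 = 1/(2*(((2*1)*4))) - 3710 = 1/(2*((2*4))) - 3710 = (½)/8 - 3710 = (½)*(⅛) - 3710 = 1/16 - 3710 = -59359/16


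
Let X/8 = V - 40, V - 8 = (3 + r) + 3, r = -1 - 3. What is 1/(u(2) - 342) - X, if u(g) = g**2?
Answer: 81119/338 ≈ 240.00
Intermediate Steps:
r = -4
V = 10 (V = 8 + ((3 - 4) + 3) = 8 + (-1 + 3) = 8 + 2 = 10)
X = -240 (X = 8*(10 - 40) = 8*(-30) = -240)
1/(u(2) - 342) - X = 1/(2**2 - 342) - 1*(-240) = 1/(4 - 342) + 240 = 1/(-338) + 240 = -1/338 + 240 = 81119/338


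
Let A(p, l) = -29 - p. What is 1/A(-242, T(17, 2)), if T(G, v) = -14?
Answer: 1/213 ≈ 0.0046948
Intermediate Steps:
1/A(-242, T(17, 2)) = 1/(-29 - 1*(-242)) = 1/(-29 + 242) = 1/213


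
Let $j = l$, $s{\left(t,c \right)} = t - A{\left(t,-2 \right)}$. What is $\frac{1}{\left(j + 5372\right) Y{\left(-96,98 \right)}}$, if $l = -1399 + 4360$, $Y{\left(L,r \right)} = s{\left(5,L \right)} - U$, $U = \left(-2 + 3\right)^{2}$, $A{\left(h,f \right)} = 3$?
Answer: $\frac{1}{8333} \approx 0.00012$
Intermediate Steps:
$s{\left(t,c \right)} = -3 + t$ ($s{\left(t,c \right)} = t - 3 = -3 + t$)
$U = 1$ ($U = 1^{2} = 1$)
$Y{\left(L,r \right)} = 1$ ($Y{\left(L,r \right)} = \left(-3 + 5\right) - 1 = 2 - 1 = 1$)
$l = 2961$
$j = 2961$
$\frac{1}{\left(j + 5372\right) Y{\left(-96,98 \right)}} = \frac{1}{\left(2961 + 5372\right) 1} = \frac{1}{8333} \cdot 1 = \frac{1}{8333}$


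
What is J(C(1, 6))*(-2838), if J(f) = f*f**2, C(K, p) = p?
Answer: -613008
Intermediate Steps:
J(f) = f**3
J(C(1, 6))*(-2838) = 6**3*(-2838) = 216*(-2838) = -613008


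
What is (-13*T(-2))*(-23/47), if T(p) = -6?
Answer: -1794/47 ≈ -38.170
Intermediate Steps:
(-13*T(-2))*(-23/47) = (-13*(-6))*(-23/47) = 78*(-23*1/47) = 78*(-23/47) = -1794/47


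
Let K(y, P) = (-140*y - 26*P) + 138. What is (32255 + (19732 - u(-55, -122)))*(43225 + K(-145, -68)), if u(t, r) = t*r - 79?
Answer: 2967688436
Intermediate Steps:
u(t, r) = -79 + r*t (u(t, r) = r*t - 79 = -79 + r*t)
K(y, P) = 138 - 140*y - 26*P
(32255 + (19732 - u(-55, -122)))*(43225 + K(-145, -68)) = (32255 + (19732 - (-79 - 122*(-55))))*(43225 + (138 - 140*(-145) - 26*(-68))) = (32255 + (19732 - (-79 + 6710)))*(43225 + (138 + 20300 + 1768)) = (32255 + (19732 - 1*6631))*(43225 + 22206) = (32255 + (19732 - 6631))*65431 = (32255 + 13101)*65431 = 45356*65431 = 2967688436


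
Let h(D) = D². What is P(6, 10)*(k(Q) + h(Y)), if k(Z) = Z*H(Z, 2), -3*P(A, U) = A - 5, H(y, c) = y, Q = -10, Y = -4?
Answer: -116/3 ≈ -38.667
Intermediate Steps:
P(A, U) = 5/3 - A/3 (P(A, U) = -(A - 5)/3 = -(-5 + A)/3 = 5/3 - A/3)
k(Z) = Z² (k(Z) = Z*Z = Z²)
P(6, 10)*(k(Q) + h(Y)) = (5/3 - ⅓*6)*((-10)² + (-4)²) = (5/3 - 2)*(100 + 16) = -⅓*116 = -116/3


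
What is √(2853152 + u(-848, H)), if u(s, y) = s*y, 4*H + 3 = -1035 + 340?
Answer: 2*√750282 ≈ 1732.4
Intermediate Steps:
H = -349/2 (H = -¾ + (-1035 + 340)/4 = -¾ + (¼)*(-695) = -¾ - 695/4 = -349/2 ≈ -174.50)
√(2853152 + u(-848, H)) = √(2853152 - 848*(-349/2)) = √(2853152 + 147976) = √3001128 = 2*√750282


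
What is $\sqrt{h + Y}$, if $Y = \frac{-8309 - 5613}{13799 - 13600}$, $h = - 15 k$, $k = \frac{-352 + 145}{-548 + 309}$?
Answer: $\frac{i \sqrt{187640177933}}{47561} \approx 9.1078 i$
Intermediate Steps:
$k = \frac{207}{239}$ ($k = - \frac{207}{-239} = \left(-207\right) \left(- \frac{1}{239}\right) = \frac{207}{239} \approx 0.86611$)
$h = - \frac{3105}{239}$ ($h = \left(-15\right) \frac{207}{239} = - \frac{3105}{239} \approx -12.992$)
$Y = - \frac{13922}{199} \approx -69.96$
$\sqrt{h + Y} = \sqrt{- \frac{3105}{239} - \frac{13922}{199}} = \sqrt{- \frac{3945253}{47561}} = \frac{i \sqrt{187640177933}}{47561}$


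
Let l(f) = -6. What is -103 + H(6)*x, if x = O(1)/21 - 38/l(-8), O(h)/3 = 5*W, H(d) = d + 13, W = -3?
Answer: -491/21 ≈ -23.381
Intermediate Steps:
H(d) = 13 + d
O(h) = -45 (O(h) = 3*(5*(-3)) = 3*(-15) = -45)
x = 88/21 (x = -45/21 - 38/(-6) = -45*1/21 - 38*(-1/6) = -15/7 + 19/3 = 88/21 ≈ 4.1905)
-103 + H(6)*x = -103 + (13 + 6)*(88/21) = -103 + 19*(88/21) = -103 + 1672/21 = -491/21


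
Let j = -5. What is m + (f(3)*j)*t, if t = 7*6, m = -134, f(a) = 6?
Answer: -1394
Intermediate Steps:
t = 42
m + (f(3)*j)*t = -134 + (6*(-5))*42 = -134 - 30*42 = -134 - 1260 = -1394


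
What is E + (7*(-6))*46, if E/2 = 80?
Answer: -1772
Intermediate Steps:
E = 160 (E = 2*80 = 160)
E + (7*(-6))*46 = 160 + (7*(-6))*46 = 160 - 42*46 = 160 - 1932 = -1772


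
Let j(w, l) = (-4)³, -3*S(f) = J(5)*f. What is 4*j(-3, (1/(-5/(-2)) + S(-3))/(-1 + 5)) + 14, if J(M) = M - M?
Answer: -242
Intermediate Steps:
J(M) = 0
S(f) = 0 (S(f) = -0*f = -⅓*0 = 0)
j(w, l) = -64
4*j(-3, (1/(-5/(-2)) + S(-3))/(-1 + 5)) + 14 = 4*(-64) + 14 = -256 + 14 = -242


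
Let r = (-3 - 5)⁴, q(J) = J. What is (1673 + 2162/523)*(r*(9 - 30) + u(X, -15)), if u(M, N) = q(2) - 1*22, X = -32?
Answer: -75465703076/523 ≈ -1.4429e+8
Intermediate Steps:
u(M, N) = -20 (u(M, N) = 2 - 1*22 = 2 - 22 = -20)
r = 4096 (r = (-8)⁴ = 4096)
(1673 + 2162/523)*(r*(9 - 30) + u(X, -15)) = (1673 + 2162/523)*(4096*(9 - 30) - 20) = (1673 + 2162*(1/523))*(4096*(-21) - 20) = (1673 + 2162/523)*(-86016 - 20) = (877141/523)*(-86036) = -75465703076/523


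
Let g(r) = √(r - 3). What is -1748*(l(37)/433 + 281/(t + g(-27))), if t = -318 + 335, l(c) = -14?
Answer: -3607828300/138127 + 491188*I*√30/319 ≈ -26120.0 + 8433.7*I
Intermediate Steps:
t = 17
g(r) = √(-3 + r)
-1748*(l(37)/433 + 281/(t + g(-27))) = -1748*(-14/433 + 281/(17 + √(-3 - 27))) = -1748*(-14*1/433 + 281/(17 + √(-30))) = -1748*(-14/433 + 281/(17 + I*√30)) = 24472/433 - 491188/(17 + I*√30)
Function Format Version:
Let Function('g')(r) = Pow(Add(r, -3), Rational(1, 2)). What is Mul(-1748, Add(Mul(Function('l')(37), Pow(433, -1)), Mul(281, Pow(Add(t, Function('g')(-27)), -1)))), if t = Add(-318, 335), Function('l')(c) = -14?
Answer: Add(Rational(-3607828300, 138127), Mul(Rational(491188, 319), I, Pow(30, Rational(1, 2)))) ≈ Add(-26120., Mul(8433.7, I))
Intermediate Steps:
t = 17
Function('g')(r) = Pow(Add(-3, r), Rational(1, 2))
Mul(-1748, Add(Mul(Function('l')(37), Pow(433, -1)), Mul(281, Pow(Add(t, Function('g')(-27)), -1)))) = Mul(-1748, Add(Mul(-14, Pow(433, -1)), Mul(281, Pow(Add(17, Pow(Add(-3, -27), Rational(1, 2))), -1)))) = Mul(-1748, Add(Mul(-14, Rational(1, 433)), Mul(281, Pow(Add(17, Pow(-30, Rational(1, 2))), -1)))) = Mul(-1748, Add(Rational(-14, 433), Mul(281, Pow(Add(17, Mul(I, Pow(30, Rational(1, 2)))), -1)))) = Add(Rational(24472, 433), Mul(-491188, Pow(Add(17, Mul(I, Pow(30, Rational(1, 2)))), -1)))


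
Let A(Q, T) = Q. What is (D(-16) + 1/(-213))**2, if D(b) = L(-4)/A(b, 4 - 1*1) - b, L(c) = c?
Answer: 191573281/725904 ≈ 263.91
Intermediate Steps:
D(b) = -b - 4/b (D(b) = -4/b - b = -b - 4/b)
(D(-16) + 1/(-213))**2 = ((-1*(-16) - 4/(-16)) + 1/(-213))**2 = ((16 - 4*(-1/16)) - 1/213)**2 = ((16 + 1/4) - 1/213)**2 = (65/4 - 1/213)**2 = (13841/852)**2 = 191573281/725904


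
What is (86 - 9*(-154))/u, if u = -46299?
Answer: -64/2013 ≈ -0.031793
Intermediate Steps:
(86 - 9*(-154))/u = (86 - 9*(-154))/(-46299) = (86 + 1386)*(-1/46299) = 1472*(-1/46299) = -64/2013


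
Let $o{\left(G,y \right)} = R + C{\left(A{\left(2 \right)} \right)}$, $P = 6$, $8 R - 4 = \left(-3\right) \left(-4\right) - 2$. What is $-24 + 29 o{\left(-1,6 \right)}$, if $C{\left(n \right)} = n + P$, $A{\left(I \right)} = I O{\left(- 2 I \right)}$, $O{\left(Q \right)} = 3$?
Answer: $\frac{1499}{4} \approx 374.75$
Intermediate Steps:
$R = \frac{7}{4}$ ($R = \frac{1}{2} + \frac{\left(-3\right) \left(-4\right) - 2}{8} = \frac{1}{2} + \frac{12 - 2}{8} = \frac{1}{2} + \frac{1}{8} \cdot 10 = \frac{1}{2} + \frac{5}{4} = \frac{7}{4} \approx 1.75$)
$A{\left(I \right)} = 3 I$ ($A{\left(I \right)} = I 3 = 3 I$)
$C{\left(n \right)} = 6 + n$ ($C{\left(n \right)} = n + 6 = 6 + n$)
$o{\left(G,y \right)} = \frac{55}{4}$ ($o{\left(G,y \right)} = \frac{7}{4} + \left(6 + 3 \cdot 2\right) = \frac{7}{4} + \left(6 + 6\right) = \frac{7}{4} + 12 = \frac{55}{4}$)
$-24 + 29 o{\left(-1,6 \right)} = -24 + 29 \cdot \frac{55}{4} = -24 + \frac{1595}{4} = \frac{1499}{4}$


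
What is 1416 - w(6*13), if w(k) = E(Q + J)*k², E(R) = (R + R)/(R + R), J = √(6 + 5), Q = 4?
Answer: -4668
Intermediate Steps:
J = √11 ≈ 3.3166
E(R) = 1 (E(R) = (2*R)/((2*R)) = (2*R)*(1/(2*R)) = 1)
w(k) = k² (w(k) = 1*k² = k²)
1416 - w(6*13) = 1416 - (6*13)² = 1416 - 1*78² = 1416 - 1*6084 = 1416 - 6084 = -4668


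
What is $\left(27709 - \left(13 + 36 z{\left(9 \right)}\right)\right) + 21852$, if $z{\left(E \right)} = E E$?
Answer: $46632$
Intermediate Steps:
$z{\left(E \right)} = E^{2}$
$\left(27709 - \left(13 + 36 z{\left(9 \right)}\right)\right) + 21852 = \left(27709 - \left(13 + 36 \cdot 9^{2}\right)\right) + 21852 = \left(27709 - 2929\right) + 21852 = 24780 + 21852 = 46632$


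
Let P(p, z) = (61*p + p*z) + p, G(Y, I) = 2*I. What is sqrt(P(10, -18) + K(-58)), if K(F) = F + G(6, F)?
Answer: sqrt(266) ≈ 16.310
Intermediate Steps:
P(p, z) = 62*p + p*z
K(F) = 3*F (K(F) = F + 2*F = 3*F)
sqrt(P(10, -18) + K(-58)) = sqrt(10*(62 - 18) + 3*(-58)) = sqrt(10*44 - 174) = sqrt(440 - 174) = sqrt(266)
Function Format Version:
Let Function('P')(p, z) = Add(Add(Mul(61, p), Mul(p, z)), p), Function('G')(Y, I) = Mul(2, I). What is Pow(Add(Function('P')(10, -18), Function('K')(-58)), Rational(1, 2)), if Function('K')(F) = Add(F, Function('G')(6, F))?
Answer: Pow(266, Rational(1, 2)) ≈ 16.310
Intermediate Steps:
Function('P')(p, z) = Add(Mul(62, p), Mul(p, z))
Function('K')(F) = Mul(3, F) (Function('K')(F) = Add(F, Mul(2, F)) = Mul(3, F))
Pow(Add(Function('P')(10, -18), Function('K')(-58)), Rational(1, 2)) = Pow(Add(Mul(10, Add(62, -18)), Mul(3, -58)), Rational(1, 2)) = Pow(Add(Mul(10, 44), -174), Rational(1, 2)) = Pow(Add(440, -174), Rational(1, 2)) = Pow(266, Rational(1, 2))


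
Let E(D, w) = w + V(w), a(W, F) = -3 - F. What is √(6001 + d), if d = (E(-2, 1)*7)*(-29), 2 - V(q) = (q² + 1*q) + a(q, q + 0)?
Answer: 3*√554 ≈ 70.612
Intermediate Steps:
V(q) = 5 - q² (V(q) = 2 - ((q² + 1*q) + (-3 - (q + 0))) = 2 - ((q² + q) + (-3 - q)) = 2 - ((q + q²) + (-3 - q)) = 2 - (-3 + q²) = 2 + (3 - q²) = 5 - q²)
E(D, w) = 5 + w - w² (E(D, w) = w + (5 - w²) = 5 + w - w²)
d = -1015 (d = ((5 + 1 - 1*1²)*7)*(-29) = ((5 + 1 - 1*1)*7)*(-29) = ((5 + 1 - 1)*7)*(-29) = (5*7)*(-29) = 35*(-29) = -1015)
√(6001 + d) = √(6001 - 1015) = √4986 = 3*√554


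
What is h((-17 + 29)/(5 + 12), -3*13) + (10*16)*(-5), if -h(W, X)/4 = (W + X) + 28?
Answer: -12900/17 ≈ -758.82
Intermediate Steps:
h(W, X) = -112 - 4*W - 4*X (h(W, X) = -4*((W + X) + 28) = -4*(28 + W + X) = -112 - 4*W - 4*X)
h((-17 + 29)/(5 + 12), -3*13) + (10*16)*(-5) = (-112 - 4*(-17 + 29)/(5 + 12) - (-12)*13) + (10*16)*(-5) = (-112 - 48/17 - 4*(-39)) + 160*(-5) = (-112 - 48/17 + 156) - 800 = 700/17 - 800 = -12900/17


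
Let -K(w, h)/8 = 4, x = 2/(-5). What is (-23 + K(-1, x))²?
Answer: 3025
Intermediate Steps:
x = -⅖ (x = 2*(-⅕) = -⅖ ≈ -0.40000)
K(w, h) = -32 (K(w, h) = -8*4 = -32)
(-23 + K(-1, x))² = (-23 - 32)² = (-55)² = 3025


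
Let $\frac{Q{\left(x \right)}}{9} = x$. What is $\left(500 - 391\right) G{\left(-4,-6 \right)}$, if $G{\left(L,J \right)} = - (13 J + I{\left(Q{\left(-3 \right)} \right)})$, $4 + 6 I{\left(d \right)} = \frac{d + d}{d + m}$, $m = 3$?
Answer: $\frac{204811}{24} \approx 8533.8$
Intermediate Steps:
$Q{\left(x \right)} = 9 x$
$I{\left(d \right)} = - \frac{2}{3} + \frac{d}{3 \left(3 + d\right)}$ ($I{\left(d \right)} = - \frac{2}{3} + \frac{\left(d + d\right) \frac{1}{d + 3}}{6} = - \frac{2}{3} + \frac{2 d \frac{1}{3 + d}}{6} = - \frac{2}{3} + \frac{d}{3 \left(3 + d\right)}$)
$G{\left(L,J \right)} = \frac{7}{24} - 13 J$ ($G{\left(L,J \right)} = - (13 J + \frac{-6 - 9 \left(-3\right)}{3 \left(3 + 9 \left(-3\right)\right)}) = - (13 J + \frac{-6 - -27}{3 \left(3 - 27\right)}) = - (13 J + \frac{-6 + 27}{3 \left(-24\right)}) = - (13 J + \frac{1}{3} \left(- \frac{1}{24}\right) 21) = - (13 J - \frac{7}{24}) = - (- \frac{7}{24} + 13 J) = \frac{7}{24} - 13 J$)
$\left(500 - 391\right) G{\left(-4,-6 \right)} = \left(500 - 391\right) \left(\frac{7}{24} - -78\right) = 109 \left(\frac{7}{24} + 78\right) = 109 \cdot \frac{1879}{24} = \frac{204811}{24}$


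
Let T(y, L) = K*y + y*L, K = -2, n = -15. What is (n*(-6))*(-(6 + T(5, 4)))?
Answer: -1440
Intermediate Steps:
T(y, L) = -2*y + L*y (T(y, L) = -2*y + y*L = -2*y + L*y)
(n*(-6))*(-(6 + T(5, 4))) = (-15*(-6))*(-(6 + 5*(-2 + 4))) = 90*(-(6 + 5*2)) = 90*(-(6 + 10)) = 90*(-1*16) = 90*(-16) = -1440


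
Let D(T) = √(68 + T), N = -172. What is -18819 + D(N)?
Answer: -18819 + 2*I*√26 ≈ -18819.0 + 10.198*I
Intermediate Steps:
-18819 + D(N) = -18819 + √(68 - 172) = -18819 + √(-104) = -18819 + 2*I*√26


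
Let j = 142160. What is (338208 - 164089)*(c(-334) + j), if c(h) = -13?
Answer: 24750493493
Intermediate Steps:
(338208 - 164089)*(c(-334) + j) = (338208 - 164089)*(-13 + 142160) = 174119*142147 = 24750493493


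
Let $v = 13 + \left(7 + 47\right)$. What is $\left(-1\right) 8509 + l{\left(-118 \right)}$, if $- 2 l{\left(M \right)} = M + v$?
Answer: $- \frac{16967}{2} \approx -8483.5$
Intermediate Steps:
$v = 67$ ($v = 13 + 54 = 67$)
$l{\left(M \right)} = - \frac{67}{2} - \frac{M}{2}$ ($l{\left(M \right)} = - \frac{M + 67}{2} = - \frac{67 + M}{2} = - \frac{67}{2} - \frac{M}{2}$)
$\left(-1\right) 8509 + l{\left(-118 \right)} = \left(-1\right) 8509 - - \frac{51}{2} = -8509 + \left(- \frac{67}{2} + 59\right) = -8509 + \frac{51}{2} = - \frac{16967}{2}$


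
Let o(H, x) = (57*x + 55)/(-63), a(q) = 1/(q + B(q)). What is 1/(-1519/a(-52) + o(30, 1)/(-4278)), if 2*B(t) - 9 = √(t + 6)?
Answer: 106959155514642/7756705586346800647 + 1125885841038*I*√46/7756705586346800647 ≈ 1.3789e-5 + 9.8446e-7*I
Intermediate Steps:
B(t) = 9/2 + √(6 + t)/2 (B(t) = 9/2 + √(t + 6)/2 = 9/2 + √(6 + t)/2)
a(q) = 1/(9/2 + q + √(6 + q)/2) (a(q) = 1/(q + (9/2 + √(6 + q)/2)) = 1/(9/2 + q + √(6 + q)/2))
o(H, x) = -55/63 - 19*x/21 (o(H, x) = (55 + 57*x)*(-1/63) = -55/63 - 19*x/21)
1/(-1519/a(-52) + o(30, 1)/(-4278)) = 1/(-(-144305/2 + 1519*√(6 - 52)/2) + (-55/63 - 19/21*1)/(-4278)) = 1/(-(-144305/2 + 1519*I*√46/2) + (-55/63 - 19/21)*(-1/4278)) = 1/(-(-144305/2 + 1519*I*√46/2) - 16/9*(-1/4278)) = 1/(-(-144305/2 + 1519*I*√46/2) + 8/19251) = 1/(-1519*(-95/2 + I*√46/2) + 8/19251) = 1/((144305/2 - 1519*I*√46/2) + 8/19251) = 1/(2778015571/38502 - 1519*I*√46/2)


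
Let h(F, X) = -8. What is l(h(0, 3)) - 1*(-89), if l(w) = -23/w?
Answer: 735/8 ≈ 91.875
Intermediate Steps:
l(h(0, 3)) - 1*(-89) = -23/(-8) - 1*(-89) = -23*(-⅛) + 89 = 23/8 + 89 = 735/8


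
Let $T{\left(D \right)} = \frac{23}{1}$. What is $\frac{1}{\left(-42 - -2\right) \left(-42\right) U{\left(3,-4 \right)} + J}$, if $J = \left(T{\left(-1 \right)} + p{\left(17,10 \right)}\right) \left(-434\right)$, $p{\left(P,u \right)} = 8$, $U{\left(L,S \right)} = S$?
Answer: $- \frac{1}{20174} \approx -4.9569 \cdot 10^{-5}$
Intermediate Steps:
$T{\left(D \right)} = 23$ ($T{\left(D \right)} = 23 \cdot 1 = 23$)
$J = -13454$ ($J = \left(23 + 8\right) \left(-434\right) = 31 \left(-434\right) = -13454$)
$\frac{1}{\left(-42 - -2\right) \left(-42\right) U{\left(3,-4 \right)} + J} = \frac{1}{\left(-42 - -2\right) \left(-42\right) \left(-4\right) - 13454} = \frac{1}{\left(-42 + 2\right) \left(-42\right) \left(-4\right) - 13454} = \frac{1}{\left(-40\right) \left(-42\right) \left(-4\right) - 13454} = \frac{1}{1680 \left(-4\right) - 13454} = \frac{1}{-6720 - 13454} = \frac{1}{-20174} = - \frac{1}{20174}$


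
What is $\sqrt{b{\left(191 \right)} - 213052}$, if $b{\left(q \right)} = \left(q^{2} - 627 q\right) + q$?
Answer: $i \sqrt{296137} \approx 544.18 i$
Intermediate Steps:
$b{\left(q \right)} = q^{2} - 626 q$
$\sqrt{b{\left(191 \right)} - 213052} = \sqrt{191 \left(-626 + 191\right) - 213052} = \sqrt{191 \left(-435\right) - 213052} = \sqrt{-83085 - 213052} = \sqrt{-296137} = i \sqrt{296137}$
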